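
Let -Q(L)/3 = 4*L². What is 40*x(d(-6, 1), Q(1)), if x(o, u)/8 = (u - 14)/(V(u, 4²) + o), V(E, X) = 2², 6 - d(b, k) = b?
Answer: -520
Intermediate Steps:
d(b, k) = 6 - b
Q(L) = -12*L²
V(E, X) = 4
x(o, u) = 8*(-14 + u)/(4 + o) (x(o, u) = 8*((u - 14)/(4 + o)) = 8*((-14 + u)/(4 + o)) = 8*(-14 + u)/(4 + o))
40*x(d(-6, 1), Q(1)) = 40*(8*(-14 - 12*1²)/(4 + (6 - 1*(-6)))) = 40*(8*(-14 - 12*1)/(4 + (6 + 6))) = 40*(8*(-14 - 12)/(4 + 12)) = 40*(8*(-26)/16) = 40*(8*(1/16)*(-26)) = 40*(-13) = -520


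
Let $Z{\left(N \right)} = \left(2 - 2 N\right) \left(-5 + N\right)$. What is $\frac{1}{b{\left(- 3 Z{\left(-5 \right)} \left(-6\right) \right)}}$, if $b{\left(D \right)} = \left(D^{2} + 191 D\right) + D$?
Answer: $\frac{1}{4250880} \approx 2.3525 \cdot 10^{-7}$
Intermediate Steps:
$Z{\left(N \right)} = \left(-5 + N\right) \left(2 - 2 N\right)$
$b{\left(D \right)} = D^{2} + 192 D$
$\frac{1}{b{\left(- 3 Z{\left(-5 \right)} \left(-6\right) \right)}} = \frac{1}{- 3 \left(-10 - 2 \left(-5\right)^{2} + 12 \left(-5\right)\right) \left(-6\right) \left(192 + - 3 \left(-10 - 2 \left(-5\right)^{2} + 12 \left(-5\right)\right) \left(-6\right)\right)} = \frac{1}{- 3 \left(-10 - 50 - 60\right) \left(-6\right) \left(192 + - 3 \left(-10 - 50 - 60\right) \left(-6\right)\right)} = \frac{1}{\left(-3\right) \left(-120\right) \left(-6\right) \left(192 + \left(-3\right) \left(-120\right) \left(-6\right)\right)} = \frac{1}{360 \left(-6\right) \left(192 + 360 \left(-6\right)\right)} = \frac{1}{\left(-2160\right) \left(192 - 2160\right)} = \frac{1}{\left(-2160\right) \left(-1968\right)} = \frac{1}{4250880}$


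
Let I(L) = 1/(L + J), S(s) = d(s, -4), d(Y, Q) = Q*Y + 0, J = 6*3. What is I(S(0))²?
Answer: 1/324 ≈ 0.0030864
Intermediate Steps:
J = 18
d(Y, Q) = Q*Y
S(s) = -4*s
I(L) = 1/(18 + L) (I(L) = 1/(L + 18) = 1/(18 + L))
I(S(0))² = (1/(18 - 4*0))² = (1/(18 + 0))² = (1/18)² = 1/324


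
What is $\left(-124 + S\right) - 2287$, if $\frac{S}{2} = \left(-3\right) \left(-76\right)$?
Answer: $-1955$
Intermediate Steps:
$S = 456$ ($S = 2 \left(\left(-3\right) \left(-76\right)\right) = 2 \cdot 228 = 456$)
$\left(-124 + S\right) - 2287 = \left(-124 + 456\right) - 2287 = 332 - 2287 = -1955$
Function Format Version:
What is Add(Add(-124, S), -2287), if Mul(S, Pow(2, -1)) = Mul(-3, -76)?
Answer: -1955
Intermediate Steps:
S = 456 (S = Mul(2, Mul(-3, -76)) = Mul(2, 228) = 456)
Add(Add(-124, S), -2287) = Add(Add(-124, 456), -2287) = Add(332, -2287) = -1955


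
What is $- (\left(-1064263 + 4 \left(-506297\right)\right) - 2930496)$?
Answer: $6019947$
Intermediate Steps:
$- (\left(-1064263 + 4 \left(-506297\right)\right) - 2930496) = - (\left(-1064263 - 2025188\right) - 2930496) = - (-3089451 - 2930496) = \left(-1\right) \left(-6019947\right) = 6019947$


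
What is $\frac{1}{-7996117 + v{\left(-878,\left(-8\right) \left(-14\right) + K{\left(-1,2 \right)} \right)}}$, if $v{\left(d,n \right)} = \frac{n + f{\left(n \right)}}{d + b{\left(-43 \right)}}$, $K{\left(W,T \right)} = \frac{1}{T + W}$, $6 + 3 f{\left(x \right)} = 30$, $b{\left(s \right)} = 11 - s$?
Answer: $- \frac{824}{6588800529} \approx -1.2506 \cdot 10^{-7}$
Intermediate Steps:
$f{\left(x \right)} = 8$ ($f{\left(x \right)} = -2 + \frac{1}{3} \cdot 30 = -2 + 10 = 8$)
$v{\left(d,n \right)} = \frac{8 + n}{54 + d}$ ($v{\left(d,n \right)} = \frac{n + 8}{d + \left(11 - -43\right)} = \frac{8 + n}{d + \left(11 + 43\right)} = \frac{8 + n}{d + 54} = \frac{8 + n}{54 + d}$)
$\frac{1}{-7996117 + v{\left(-878,\left(-8\right) \left(-14\right) + K{\left(-1,2 \right)} \right)}} = \frac{1}{-7996117 + \frac{8 + \left(\left(-8\right) \left(-14\right) + \frac{1}{2 - 1}\right)}{54 - 878}} = \frac{1}{-7996117 + \frac{8 + \left(112 + 1^{-1}\right)}{-824}} = \frac{1}{-7996117 - \frac{8 + \left(112 + 1\right)}{824}} = \frac{1}{-7996117 - \frac{8 + 113}{824}} = \frac{1}{-7996117 - \frac{121}{824}} = \frac{1}{- \frac{6588800529}{824}} = - \frac{824}{6588800529}$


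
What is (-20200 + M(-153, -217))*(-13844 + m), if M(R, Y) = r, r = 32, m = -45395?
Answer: 1194732152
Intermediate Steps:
M(R, Y) = 32
(-20200 + M(-153, -217))*(-13844 + m) = (-20200 + 32)*(-13844 - 45395) = -20168*(-59239) = 1194732152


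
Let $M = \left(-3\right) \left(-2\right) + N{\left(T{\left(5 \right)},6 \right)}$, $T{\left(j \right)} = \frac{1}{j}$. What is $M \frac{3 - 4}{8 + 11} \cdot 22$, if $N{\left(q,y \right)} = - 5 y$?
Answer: $\frac{528}{19} \approx 27.789$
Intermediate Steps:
$M = -24$ ($M = \left(-3\right) \left(-2\right) - 30 = 6 - 30 = -24$)
$M \frac{3 - 4}{8 + 11} \cdot 22 = - 24 \frac{3 - 4}{8 + 11} \cdot 22 = - 24 \left(- \frac{1}{19}\right) 22 = - 24 \left(\left(-1\right) \frac{1}{19}\right) 22 = \left(-24\right) \left(- \frac{1}{19}\right) 22 = \frac{24}{19} \cdot 22 = \frac{528}{19}$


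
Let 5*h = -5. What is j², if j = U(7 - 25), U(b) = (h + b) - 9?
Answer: 784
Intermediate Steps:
h = -1 (h = (⅕)*(-5) = -1)
U(b) = -10 + b (U(b) = (-1 + b) - 9 = -10 + b)
j = -28 (j = -10 + (7 - 25) = -10 - 18 = -28)
j² = (-28)² = 784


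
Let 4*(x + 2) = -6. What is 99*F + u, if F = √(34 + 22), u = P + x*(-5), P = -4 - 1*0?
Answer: 27/2 + 198*√14 ≈ 754.35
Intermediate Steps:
x = -7/2 (x = -2 + (¼)*(-6) = -2 - 3/2 = -7/2 ≈ -3.5000)
P = -4 (P = -4 + 0 = -4)
u = 27/2 (u = -4 - 7/2*(-5) = -4 + 35/2 = 27/2 ≈ 13.500)
F = 2*√14 (F = √56 = 2*√14 ≈ 7.4833)
99*F + u = 99*(2*√14) + 27/2 = 198*√14 + 27/2 = 27/2 + 198*√14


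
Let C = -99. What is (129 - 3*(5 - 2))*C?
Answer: -11880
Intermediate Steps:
(129 - 3*(5 - 2))*C = (129 - 3*(5 - 2))*(-99) = (129 - 3*3)*(-99) = (129 - 9)*(-99) = 120*(-99) = -11880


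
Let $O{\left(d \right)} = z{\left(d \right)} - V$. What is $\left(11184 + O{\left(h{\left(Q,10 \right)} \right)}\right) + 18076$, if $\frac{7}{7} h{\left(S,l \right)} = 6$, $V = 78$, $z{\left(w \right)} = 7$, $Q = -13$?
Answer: $29189$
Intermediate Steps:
$h{\left(S,l \right)} = 6$
$O{\left(d \right)} = -71$ ($O{\left(d \right)} = 7 - 78 = -71$)
$\left(11184 + O{\left(h{\left(Q,10 \right)} \right)}\right) + 18076 = \left(11184 - 71\right) + 18076 = 11113 + 18076 = 29189$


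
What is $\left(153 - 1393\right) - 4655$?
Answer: $-5895$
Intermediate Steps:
$\left(153 - 1393\right) - 4655 = -1240 - 4655 = -5895$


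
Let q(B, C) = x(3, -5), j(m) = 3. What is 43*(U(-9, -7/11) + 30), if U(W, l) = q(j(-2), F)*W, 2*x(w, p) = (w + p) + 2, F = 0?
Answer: 1290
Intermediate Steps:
x(w, p) = 1 + p/2 + w/2 (x(w, p) = ((w + p) + 2)/2 = ((p + w) + 2)/2 = (2 + p + w)/2 = 1 + p/2 + w/2)
q(B, C) = 0 (q(B, C) = 1 + (½)*(-5) + (½)*3 = 1 - 5/2 + 3/2 = 0)
U(W, l) = 0 (U(W, l) = 0*W = 0)
43*(U(-9, -7/11) + 30) = 43*(0 + 30) = 43*30 = 1290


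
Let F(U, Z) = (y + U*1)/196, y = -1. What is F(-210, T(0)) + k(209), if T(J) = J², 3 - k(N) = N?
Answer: -40587/196 ≈ -207.08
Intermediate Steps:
k(N) = 3 - N
F(U, Z) = -1/196 + U/196 (F(U, Z) = (-1 + U*1)/196 = (-1 + U)*(1/196) = -1/196 + U/196)
F(-210, T(0)) + k(209) = (-1/196 + (1/196)*(-210)) + (3 - 1*209) = (-1/196 - 15/14) + (3 - 209) = -211/196 - 206 = -40587/196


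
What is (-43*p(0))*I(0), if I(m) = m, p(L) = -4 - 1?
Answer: 0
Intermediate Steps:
p(L) = -5
(-43*p(0))*I(0) = -43*(-5)*0 = 215*0 = 0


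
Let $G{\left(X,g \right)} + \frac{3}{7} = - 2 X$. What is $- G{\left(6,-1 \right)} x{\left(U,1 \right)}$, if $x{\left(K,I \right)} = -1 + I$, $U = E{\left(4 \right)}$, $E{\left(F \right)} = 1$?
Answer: $0$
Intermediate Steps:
$U = 1$
$G{\left(X,g \right)} = - \frac{3}{7} - 2 X$
$- G{\left(6,-1 \right)} x{\left(U,1 \right)} = - (- \frac{3}{7} - 12) \left(-1 + 1\right) = - (- \frac{3}{7} - 12) 0 = \left(-1\right) \left(- \frac{87}{7}\right) 0 = \frac{87}{7} \cdot 0 = 0$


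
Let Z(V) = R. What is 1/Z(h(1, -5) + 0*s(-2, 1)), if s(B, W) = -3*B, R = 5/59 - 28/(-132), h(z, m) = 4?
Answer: 1947/578 ≈ 3.3685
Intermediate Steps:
R = 578/1947 (R = 5*(1/59) - 28*(-1/132) = 5/59 + 7/33 = 578/1947 ≈ 0.29687)
Z(V) = 578/1947
1/Z(h(1, -5) + 0*s(-2, 1)) = 1/(578/1947) = 1947/578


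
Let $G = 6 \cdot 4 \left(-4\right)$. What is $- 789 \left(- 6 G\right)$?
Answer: $-454464$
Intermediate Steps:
$G = -96$ ($G = 24 \left(-4\right) = -96$)
$- 789 \left(- 6 G\right) = - 789 \left(\left(-6\right) \left(-96\right)\right) = \left(-789\right) 576 = -454464$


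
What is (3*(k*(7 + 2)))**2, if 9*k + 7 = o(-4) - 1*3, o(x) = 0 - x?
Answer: 324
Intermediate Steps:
o(x) = -x
k = -2/3 (k = -7/9 + (-1*(-4) - 1*3)/9 = -7/9 + (4 - 3)/9 = -7/9 + (1/9)*1 = -7/9 + 1/9 = -2/3 ≈ -0.66667)
(3*(k*(7 + 2)))**2 = (3*(-2*(7 + 2)/3))**2 = (3*(-2/3*9))**2 = (3*(-6))**2 = (-18)**2 = 324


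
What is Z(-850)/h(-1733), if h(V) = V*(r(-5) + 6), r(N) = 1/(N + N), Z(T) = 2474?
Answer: -24740/102247 ≈ -0.24196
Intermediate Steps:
r(N) = 1/(2*N)
h(V) = 59*V/10 (h(V) = V*((½)/(-5) + 6) = V*((½)*(-⅕) + 6) = V*(-⅒ + 6) = V*(59/10) = 59*V/10)
Z(-850)/h(-1733) = 2474/(((59/10)*(-1733))) = 2474/(-102247/10) = 2474*(-10/102247) = -24740/102247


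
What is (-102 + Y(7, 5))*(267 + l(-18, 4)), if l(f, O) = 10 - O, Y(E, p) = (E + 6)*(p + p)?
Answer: 7644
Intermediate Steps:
Y(E, p) = 2*p*(6 + E) (Y(E, p) = (6 + E)*(2*p) = 2*p*(6 + E))
(-102 + Y(7, 5))*(267 + l(-18, 4)) = (-102 + 2*5*(6 + 7))*(267 + (10 - 1*4)) = (-102 + 2*5*13)*(267 + (10 - 4)) = (-102 + 130)*(267 + 6) = 28*273 = 7644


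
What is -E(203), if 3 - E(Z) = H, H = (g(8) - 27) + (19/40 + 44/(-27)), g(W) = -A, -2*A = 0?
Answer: -33647/1080 ≈ -31.155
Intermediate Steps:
A = 0 (A = -½*0 = 0)
g(W) = 0 (g(W) = -1*0 = 0)
H = -30407/1080 (H = (0 - 27) + (19/40 + 44/(-27)) = -27 + (19*(1/40) + 44*(-1/27)) = -27 + (19/40 - 44/27) = -27 - 1247/1080 = -30407/1080 ≈ -28.155)
E(Z) = 33647/1080 (E(Z) = 3 - 1*(-30407/1080) = 3 + 30407/1080 = 33647/1080)
-E(203) = -1*33647/1080 = -33647/1080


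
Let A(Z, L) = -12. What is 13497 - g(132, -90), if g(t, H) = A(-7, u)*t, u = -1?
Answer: 15081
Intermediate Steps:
g(t, H) = -12*t
13497 - g(132, -90) = 13497 - (-12)*132 = 13497 - 1*(-1584) = 13497 + 1584 = 15081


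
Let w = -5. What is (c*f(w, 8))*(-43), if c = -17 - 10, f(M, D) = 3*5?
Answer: 17415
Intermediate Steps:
f(M, D) = 15
c = -27
(c*f(w, 8))*(-43) = -27*15*(-43) = -405*(-43) = 17415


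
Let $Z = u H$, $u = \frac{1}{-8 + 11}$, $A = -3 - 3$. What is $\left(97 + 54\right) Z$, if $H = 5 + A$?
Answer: $- \frac{151}{3} \approx -50.333$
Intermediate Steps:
$A = -6$ ($A = -3 - 3 = -6$)
$H = -1$ ($H = 5 - 6 = -1$)
$u = \frac{1}{3} \approx 0.33333$
$Z = - \frac{1}{3}$ ($Z = \frac{1}{3} \left(-1\right) = - \frac{1}{3} \approx -0.33333$)
$\left(97 + 54\right) Z = \left(97 + 54\right) \left(- \frac{1}{3}\right) = 151 \left(- \frac{1}{3}\right) = - \frac{151}{3}$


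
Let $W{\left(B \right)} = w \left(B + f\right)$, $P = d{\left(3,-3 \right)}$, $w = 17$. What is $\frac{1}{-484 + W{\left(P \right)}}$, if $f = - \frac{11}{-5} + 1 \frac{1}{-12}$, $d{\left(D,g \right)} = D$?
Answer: $- \frac{60}{23821} \approx -0.0025188$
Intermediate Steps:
$f = \frac{127}{60}$ ($f = \left(-11\right) \left(- \frac{1}{5}\right) + 1 \left(- \frac{1}{12}\right) = \frac{11}{5} - \frac{1}{12} = \frac{127}{60} \approx 2.1167$)
$P = 3$
$W{\left(B \right)} = \frac{2159}{60} + 17 B$ ($W{\left(B \right)} = 17 \left(B + \frac{127}{60}\right) = 17 \left(\frac{127}{60} + B\right) = \frac{2159}{60} + 17 B$)
$\frac{1}{-484 + W{\left(P \right)}} = \frac{1}{-484 + \left(\frac{2159}{60} + 17 \cdot 3\right)} = \frac{1}{-484 + \left(\frac{2159}{60} + 51\right)} = \frac{1}{-484 + \frac{5219}{60}} = \frac{1}{- \frac{23821}{60}} = - \frac{60}{23821}$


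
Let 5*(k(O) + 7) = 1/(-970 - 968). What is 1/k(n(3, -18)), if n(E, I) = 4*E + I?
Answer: -9690/67831 ≈ -0.14285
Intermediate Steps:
n(E, I) = I + 4*E
k(O) = -67831/9690 (k(O) = -7 + 1/(5*(-970 - 968)) = -7 + (⅕)/(-1938) = -7 + (⅕)*(-1/1938) = -7 - 1/9690 = -67831/9690)
1/k(n(3, -18)) = 1/(-67831/9690) = -9690/67831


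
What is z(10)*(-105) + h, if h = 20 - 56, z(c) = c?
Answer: -1086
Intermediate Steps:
h = -36
z(10)*(-105) + h = 10*(-105) - 36 = -1050 - 36 = -1086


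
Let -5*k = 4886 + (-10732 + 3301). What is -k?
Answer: -509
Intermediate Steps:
k = 509 (k = -(4886 + (-10732 + 3301))/5 = -(4886 - 7431)/5 = -1/5*(-2545) = 509)
-k = -1*509 = -509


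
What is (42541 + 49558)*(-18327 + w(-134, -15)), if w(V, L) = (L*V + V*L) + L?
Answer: -1319041878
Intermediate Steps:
w(V, L) = L + 2*L*V (w(V, L) = (L*V + L*V) + L = 2*L*V + L = L + 2*L*V)
(42541 + 49558)*(-18327 + w(-134, -15)) = (42541 + 49558)*(-18327 - 15*(1 + 2*(-134))) = 92099*(-18327 - 15*(1 - 268)) = 92099*(-18327 - 15*(-267)) = 92099*(-18327 + 4005) = 92099*(-14322) = -1319041878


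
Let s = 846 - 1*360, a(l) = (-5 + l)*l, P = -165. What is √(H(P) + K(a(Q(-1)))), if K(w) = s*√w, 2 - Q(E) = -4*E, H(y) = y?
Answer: √(-165 + 486*√14) ≈ 40.663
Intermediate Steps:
Q(E) = 2 + 4*E (Q(E) = 2 - (-4)*E = 2 + 4*E)
a(l) = l*(-5 + l)
s = 486 (s = 846 - 360 = 486)
K(w) = 486*√w
√(H(P) + K(a(Q(-1)))) = √(-165 + 486*√((2 + 4*(-1))*(-5 + (2 + 4*(-1))))) = √(-165 + 486*√((2 - 4)*(-5 + (2 - 4)))) = √(-165 + 486*√(-2*(-5 - 2))) = √(-165 + 486*√(-2*(-7))) = √(-165 + 486*√14)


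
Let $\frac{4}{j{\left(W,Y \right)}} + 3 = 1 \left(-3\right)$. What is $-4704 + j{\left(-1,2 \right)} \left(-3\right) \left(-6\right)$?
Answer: $-4716$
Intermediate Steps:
$j{\left(W,Y \right)} = - \frac{2}{3}$ ($j{\left(W,Y \right)} = \frac{4}{-3 + 1 \left(-3\right)} = \frac{4}{-3 - 3} = \frac{4}{-6} = 4 \left(- \frac{1}{6}\right) = - \frac{2}{3}$)
$-4704 + j{\left(-1,2 \right)} \left(-3\right) \left(-6\right) = -4704 + \left(- \frac{2}{3}\right) \left(-3\right) \left(-6\right) = -4704 + 2 \left(-6\right) = -4704 - 12 = -4716$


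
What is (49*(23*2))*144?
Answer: 324576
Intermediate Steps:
(49*(23*2))*144 = (49*46)*144 = 2254*144 = 324576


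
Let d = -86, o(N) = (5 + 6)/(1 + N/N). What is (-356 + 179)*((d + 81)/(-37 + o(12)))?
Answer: -590/21 ≈ -28.095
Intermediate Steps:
o(N) = 11/2 (o(N) = 11/(1 + 1) = 11/2)
(-356 + 179)*((d + 81)/(-37 + o(12))) = (-356 + 179)*((-86 + 81)/(-37 + 11/2)) = -(-885)/(-63/2) = -(-885)*(-2)/63 = -177*10/63 = -590/21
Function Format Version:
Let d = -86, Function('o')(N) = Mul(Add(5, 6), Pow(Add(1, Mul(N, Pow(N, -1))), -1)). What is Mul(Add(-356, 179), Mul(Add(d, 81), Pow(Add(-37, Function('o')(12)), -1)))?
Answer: Rational(-590, 21) ≈ -28.095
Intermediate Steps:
Function('o')(N) = Rational(11, 2) (Function('o')(N) = Mul(11, Pow(Add(1, 1), -1)) = Mul(11, Pow(2, -1)) = Mul(11, Rational(1, 2)) = Rational(11, 2))
Mul(Add(-356, 179), Mul(Add(d, 81), Pow(Add(-37, Function('o')(12)), -1))) = Mul(Add(-356, 179), Mul(Add(-86, 81), Pow(Add(-37, Rational(11, 2)), -1))) = Mul(-177, Mul(-5, Pow(Rational(-63, 2), -1))) = Mul(-177, Mul(-5, Rational(-2, 63))) = Mul(-177, Rational(10, 63)) = Rational(-590, 21)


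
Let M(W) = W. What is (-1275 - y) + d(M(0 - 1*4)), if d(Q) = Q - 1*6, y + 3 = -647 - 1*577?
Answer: -58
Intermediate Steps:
y = -1227 (y = -3 + (-647 - 1*577) = -3 + (-647 - 577) = -3 - 1224 = -1227)
d(Q) = -6 + Q (d(Q) = Q - 6 = -6 + Q)
(-1275 - y) + d(M(0 - 1*4)) = (-1275 - 1*(-1227)) + (-6 + (0 - 1*4)) = (-1275 + 1227) + (-6 + (0 - 4)) = -48 + (-6 - 4) = -48 - 10 = -58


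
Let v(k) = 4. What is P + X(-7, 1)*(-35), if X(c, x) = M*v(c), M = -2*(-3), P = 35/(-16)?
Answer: -13475/16 ≈ -842.19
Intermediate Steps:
P = -35/16 (P = 35*(-1/16) = -35/16 ≈ -2.1875)
M = 6
X(c, x) = 24 (X(c, x) = 6*4 = 24)
P + X(-7, 1)*(-35) = -35/16 + 24*(-35) = -35/16 - 840 = -13475/16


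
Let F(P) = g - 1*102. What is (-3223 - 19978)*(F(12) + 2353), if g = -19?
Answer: -51784632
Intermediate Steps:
F(P) = -121 (F(P) = -19 - 1*102 = -19 - 102 = -121)
(-3223 - 19978)*(F(12) + 2353) = (-3223 - 19978)*(-121 + 2353) = -23201*2232 = -51784632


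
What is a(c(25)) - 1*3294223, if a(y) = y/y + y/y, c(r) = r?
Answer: -3294221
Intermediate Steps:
a(y) = 2 (a(y) = 1 + 1 = 2)
a(c(25)) - 1*3294223 = 2 - 1*3294223 = 2 - 3294223 = -3294221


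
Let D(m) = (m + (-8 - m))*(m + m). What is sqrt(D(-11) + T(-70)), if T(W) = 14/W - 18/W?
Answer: sqrt(215670)/35 ≈ 13.269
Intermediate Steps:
T(W) = -4/W
D(m) = -16*m
sqrt(D(-11) + T(-70)) = sqrt(-16*(-11) - 4/(-70)) = sqrt(176 - 4*(-1/70)) = sqrt(176 + 2/35) = sqrt(6162/35) = sqrt(215670)/35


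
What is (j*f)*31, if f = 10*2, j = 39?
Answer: 24180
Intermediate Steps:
f = 20
(j*f)*31 = (39*20)*31 = 780*31 = 24180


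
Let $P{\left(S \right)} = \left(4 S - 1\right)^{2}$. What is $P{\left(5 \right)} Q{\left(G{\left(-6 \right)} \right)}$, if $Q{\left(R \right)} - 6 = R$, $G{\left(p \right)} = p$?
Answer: $0$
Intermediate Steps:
$Q{\left(R \right)} = 6 + R$
$P{\left(S \right)} = \left(-1 + 4 S\right)^{2}$
$P{\left(5 \right)} Q{\left(G{\left(-6 \right)} \right)} = \left(-1 + 4 \cdot 5\right)^{2} \left(6 - 6\right) = \left(-1 + 20\right)^{2} \cdot 0 = 19^{2} \cdot 0 = 361 \cdot 0 = 0$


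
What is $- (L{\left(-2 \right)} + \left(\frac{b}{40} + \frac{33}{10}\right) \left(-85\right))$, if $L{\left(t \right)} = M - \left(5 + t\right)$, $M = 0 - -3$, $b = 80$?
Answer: $\frac{901}{2} \approx 450.5$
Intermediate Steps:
$M = 3$ ($M = 0 + 3 = 3$)
$L{\left(t \right)} = -2 - t$ ($L{\left(t \right)} = 3 - \left(5 + t\right) = -2 - t$)
$- (L{\left(-2 \right)} + \left(\frac{b}{40} + \frac{33}{10}\right) \left(-85\right)) = - (\left(-2 - -2\right) + \left(\frac{80}{40} + \frac{33}{10}\right) \left(-85\right)) = - (\left(-2 + 2\right) + \left(80 \cdot \frac{1}{40} + 33 \cdot \frac{1}{10}\right) \left(-85\right)) = - (0 + \left(2 + \frac{33}{10}\right) \left(-85\right)) = - (0 + \frac{53}{10} \left(-85\right)) = - (0 - \frac{901}{2}) = \left(-1\right) \left(- \frac{901}{2}\right) = \frac{901}{2}$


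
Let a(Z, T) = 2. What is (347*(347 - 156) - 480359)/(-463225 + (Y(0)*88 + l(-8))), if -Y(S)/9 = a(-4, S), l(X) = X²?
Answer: 414082/464745 ≈ 0.89099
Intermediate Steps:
Y(S) = -18 (Y(S) = -9*2 = -18)
(347*(347 - 156) - 480359)/(-463225 + (Y(0)*88 + l(-8))) = (347*(347 - 156) - 480359)/(-463225 + (-18*88 + (-8)²)) = (347*191 - 480359)/(-463225 + (-1584 + 64)) = (66277 - 480359)/(-463225 - 1520) = -414082/(-464745) = -414082*(-1/464745) = 414082/464745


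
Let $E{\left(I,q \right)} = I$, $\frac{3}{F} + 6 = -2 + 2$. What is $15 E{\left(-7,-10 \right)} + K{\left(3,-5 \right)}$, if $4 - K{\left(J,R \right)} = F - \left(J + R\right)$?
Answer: $- \frac{205}{2} \approx -102.5$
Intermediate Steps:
$F = - \frac{1}{2}$ ($F = \frac{3}{-6 + \left(-2 + 2\right)} = \frac{3}{-6 + 0} = \frac{3}{-6} = 3 \left(- \frac{1}{6}\right) = - \frac{1}{2} \approx -0.5$)
$K{\left(J,R \right)} = \frac{9}{2} + J + R$ ($K{\left(J,R \right)} = 4 - \left(- \frac{1}{2} - \left(J + R\right)\right) = 4 - \left(- \frac{1}{2} - J - R\right) = 4 + \left(\frac{1}{2} + J + R\right) = \frac{9}{2} + J + R$)
$15 E{\left(-7,-10 \right)} + K{\left(3,-5 \right)} = 15 \left(-7\right) + \left(\frac{9}{2} + 3 - 5\right) = -105 + \frac{5}{2} = - \frac{205}{2}$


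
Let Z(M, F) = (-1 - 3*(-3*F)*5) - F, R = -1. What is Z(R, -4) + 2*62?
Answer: -53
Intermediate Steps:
Z(M, F) = -1 + 44*F (Z(M, F) = (-1 - (-45)*F) - F = (-1 + 45*F) - F = -1 + 44*F)
Z(R, -4) + 2*62 = (-1 + 44*(-4)) + 2*62 = (-1 - 176) + 124 = -177 + 124 = -53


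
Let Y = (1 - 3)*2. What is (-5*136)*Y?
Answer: 2720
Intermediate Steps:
Y = -4 (Y = -2*2 = -4)
(-5*136)*Y = -5*136*(-4) = -680*(-4) = 2720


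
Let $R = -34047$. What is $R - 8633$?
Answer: $-42680$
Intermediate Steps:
$R - 8633 = -34047 - 8633 = -42680$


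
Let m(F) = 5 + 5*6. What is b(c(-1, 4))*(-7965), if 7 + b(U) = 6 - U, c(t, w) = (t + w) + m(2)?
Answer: 310635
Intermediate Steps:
m(F) = 35 (m(F) = 5 + 30 = 35)
c(t, w) = 35 + t + w (c(t, w) = (t + w) + 35 = 35 + t + w)
b(U) = -1 - U (b(U) = -7 + (6 - U) = -1 - U)
b(c(-1, 4))*(-7965) = (-1 - (35 - 1 + 4))*(-7965) = (-1 - 1*38)*(-7965) = (-1 - 38)*(-7965) = -39*(-7965) = 310635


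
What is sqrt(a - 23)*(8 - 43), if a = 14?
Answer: -105*I ≈ -105.0*I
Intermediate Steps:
sqrt(a - 23)*(8 - 43) = sqrt(14 - 23)*(8 - 43) = sqrt(-9)*(-35) = (3*I)*(-35) = -105*I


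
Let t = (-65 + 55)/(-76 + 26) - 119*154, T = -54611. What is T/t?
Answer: 273055/91629 ≈ 2.9800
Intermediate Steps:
t = -91629/5 (t = -10/(-50) - 18326 = -10*(-1/50) - 18326 = ⅕ - 18326 = -91629/5 ≈ -18326.)
T/t = -54611/(-91629/5) = -54611*(-5/91629) = 273055/91629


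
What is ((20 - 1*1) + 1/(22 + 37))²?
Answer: 1258884/3481 ≈ 361.64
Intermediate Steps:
((20 - 1*1) + 1/(22 + 37))² = ((20 - 1) + 1/59)² = (19 + 1/59)² = (1122/59)² = 1258884/3481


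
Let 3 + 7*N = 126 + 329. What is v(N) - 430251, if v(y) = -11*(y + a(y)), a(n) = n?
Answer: -3021701/7 ≈ -4.3167e+5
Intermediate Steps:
N = 452/7 (N = -3/7 + (126 + 329)/7 = -3/7 + (⅐)*455 = -3/7 + 65 = 452/7 ≈ 64.571)
v(y) = -22*y (v(y) = -11*(y + y) = -22*y)
v(N) - 430251 = -22*452/7 - 430251 = -9944/7 - 430251 = -3021701/7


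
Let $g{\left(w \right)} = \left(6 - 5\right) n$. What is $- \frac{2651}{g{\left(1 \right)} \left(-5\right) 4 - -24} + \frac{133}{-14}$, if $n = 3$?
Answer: $\frac{2309}{36} \approx 64.139$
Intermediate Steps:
$g{\left(w \right)} = 3$ ($g{\left(w \right)} = \left(6 - 5\right) 3 = 1 \cdot 3 = 3$)
$- \frac{2651}{g{\left(1 \right)} \left(-5\right) 4 - -24} + \frac{133}{-14} = - \frac{2651}{3 \left(-5\right) 4 - -24} + \frac{133}{-14} = - \frac{2651}{\left(-15\right) 4 + 24} + 133 \left(- \frac{1}{14}\right) = - \frac{2651}{-60 + 24} - \frac{19}{2} = - \frac{2651}{-36} - \frac{19}{2} = \left(-2651\right) \left(- \frac{1}{36}\right) - \frac{19}{2} = \frac{2651}{36} - \frac{19}{2} = \frac{2309}{36}$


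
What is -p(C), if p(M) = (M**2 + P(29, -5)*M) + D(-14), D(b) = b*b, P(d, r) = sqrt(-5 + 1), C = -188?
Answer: -35540 + 376*I ≈ -35540.0 + 376.0*I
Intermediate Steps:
P(d, r) = 2*I (P(d, r) = sqrt(-4) = 2*I)
D(b) = b**2
p(M) = 196 + M**2 + 2*I*M (p(M) = (M**2 + (2*I)*M) + (-14)**2 = (M**2 + 2*I*M) + 196 = 196 + M**2 + 2*I*M)
-p(C) = -(196 + (-188)**2 + 2*I*(-188)) = -(196 + 35344 - 376*I) = -(35540 - 376*I) = -35540 + 376*I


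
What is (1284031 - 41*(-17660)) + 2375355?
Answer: 4383446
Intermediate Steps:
(1284031 - 41*(-17660)) + 2375355 = (1284031 + 724060) + 2375355 = 2008091 + 2375355 = 4383446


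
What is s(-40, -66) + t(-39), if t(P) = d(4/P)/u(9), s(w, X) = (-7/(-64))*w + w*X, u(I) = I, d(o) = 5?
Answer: 189805/72 ≈ 2636.2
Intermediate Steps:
s(w, X) = 7*w/64 + X*w (s(w, X) = (-7*(-1/64))*w + X*w = 7*w/64 + X*w)
t(P) = 5/9
s(-40, -66) + t(-39) = (1/64)*(-40)*(7 + 64*(-66)) + 5/9 = (1/64)*(-40)*(7 - 4224) + 5/9 = (1/64)*(-40)*(-4217) + 5/9 = 21085/8 + 5/9 = 189805/72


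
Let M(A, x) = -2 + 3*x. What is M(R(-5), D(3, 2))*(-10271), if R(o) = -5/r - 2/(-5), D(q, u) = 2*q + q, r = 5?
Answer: -256775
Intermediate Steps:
D(q, u) = 3*q
R(o) = -⅗ (R(o) = -5/5 - 2/(-5) = -5*⅕ - 2*(-⅕) = -1 + ⅖ = -⅗)
M(R(-5), D(3, 2))*(-10271) = (-2 + 3*(3*3))*(-10271) = (-2 + 3*9)*(-10271) = (-2 + 27)*(-10271) = 25*(-10271) = -256775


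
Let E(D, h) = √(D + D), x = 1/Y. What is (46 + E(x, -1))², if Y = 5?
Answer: (230 + √10)²/25 ≈ 2174.6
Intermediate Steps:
x = ⅕ (x = 1/5 = ⅕ ≈ 0.20000)
E(D, h) = √2*√D (E(D, h) = √(2*D) = √2*√D)
(46 + E(x, -1))² = (46 + √2*√(⅕))² = (46 + √2*(√5/5))² = (46 + √10/5)²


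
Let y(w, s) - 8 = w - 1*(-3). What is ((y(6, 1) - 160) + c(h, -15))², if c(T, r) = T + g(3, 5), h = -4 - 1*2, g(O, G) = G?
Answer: 20736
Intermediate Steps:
y(w, s) = 11 + w (y(w, s) = 8 + (w - 1*(-3)) = 8 + (w + 3) = 8 + (3 + w) = 11 + w)
h = -6 (h = -4 - 2 = -6)
c(T, r) = 5 + T (c(T, r) = T + 5 = 5 + T)
((y(6, 1) - 160) + c(h, -15))² = (((11 + 6) - 160) + (5 - 6))² = ((17 - 160) - 1)² = (-143 - 1)² = (-144)² = 20736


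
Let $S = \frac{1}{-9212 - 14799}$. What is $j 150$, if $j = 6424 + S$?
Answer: $\frac{23136999450}{24011} \approx 9.636 \cdot 10^{5}$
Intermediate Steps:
$S = - \frac{1}{24011}$ ($S = \frac{1}{-24011} = - \frac{1}{24011} \approx -4.1648 \cdot 10^{-5}$)
$j = \frac{154246663}{24011}$ ($j = 6424 - \frac{1}{24011} = \frac{154246663}{24011} \approx 6424.0$)
$j 150 = \frac{154246663}{24011} \cdot 150 = \frac{23136999450}{24011}$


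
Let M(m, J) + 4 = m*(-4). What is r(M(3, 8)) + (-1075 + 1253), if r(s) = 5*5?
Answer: 203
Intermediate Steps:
M(m, J) = -4 - 4*m (M(m, J) = -4 + m*(-4) = -4 - 4*m)
r(s) = 25
r(M(3, 8)) + (-1075 + 1253) = 25 + (-1075 + 1253) = 25 + 178 = 203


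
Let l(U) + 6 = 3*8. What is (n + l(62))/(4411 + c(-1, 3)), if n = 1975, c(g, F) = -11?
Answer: 1993/4400 ≈ 0.45295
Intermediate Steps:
l(U) = 18 (l(U) = -6 + 3*8 = -6 + 24 = 18)
(n + l(62))/(4411 + c(-1, 3)) = (1975 + 18)/(4411 - 11) = 1993/4400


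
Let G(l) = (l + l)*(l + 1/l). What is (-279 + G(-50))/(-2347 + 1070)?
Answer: -4723/1277 ≈ -3.6985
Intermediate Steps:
G(l) = 2*l*(l + 1/l) (G(l) = (2*l)*(l + 1/l) = 2*l*(l + 1/l))
(-279 + G(-50))/(-2347 + 1070) = (-279 + (2 + 2*(-50)²))/(-2347 + 1070) = (-279 + (2 + 2*2500))/(-1277) = (-279 + (2 + 5000))*(-1/1277) = (-279 + 5002)*(-1/1277) = 4723*(-1/1277) = -4723/1277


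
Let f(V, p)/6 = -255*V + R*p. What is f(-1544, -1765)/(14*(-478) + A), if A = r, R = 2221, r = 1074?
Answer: 10579035/2809 ≈ 3766.1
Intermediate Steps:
A = 1074
f(V, p) = -1530*V + 13326*p (f(V, p) = 6*(-255*V + 2221*p) = -1530*V + 13326*p)
f(-1544, -1765)/(14*(-478) + A) = (-1530*(-1544) + 13326*(-1765))/(14*(-478) + 1074) = (2362320 - 23520390)/(-6692 + 1074) = -21158070/(-5618) = -21158070*(-1/5618) = 10579035/2809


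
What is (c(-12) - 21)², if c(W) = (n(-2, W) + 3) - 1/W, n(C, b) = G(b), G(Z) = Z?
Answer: 128881/144 ≈ 895.01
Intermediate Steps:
n(C, b) = b
c(W) = 3 + W - 1/W (c(W) = (W + 3) - 1/W = (3 + W) - 1/W = 3 + W - 1/W)
(c(-12) - 21)² = ((3 - 12 - 1/(-12)) - 21)² = ((3 - 12 - 1*(-1/12)) - 21)² = ((3 - 12 + 1/12) - 21)² = (-107/12 - 21)² = (-359/12)² = 128881/144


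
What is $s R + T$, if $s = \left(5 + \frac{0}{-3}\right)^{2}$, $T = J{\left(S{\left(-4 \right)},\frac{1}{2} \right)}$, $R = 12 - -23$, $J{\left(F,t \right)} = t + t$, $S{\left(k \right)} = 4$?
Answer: $876$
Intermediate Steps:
$J{\left(F,t \right)} = 2 t$
$R = 35$ ($R = 12 + 23 = 35$)
$T = 1$ ($T = \frac{2}{2} = 2 \cdot \frac{1}{2} = 1$)
$s = 25$ ($s = \left(5 + 0 \left(- \frac{1}{3}\right)\right)^{2} = \left(5 + 0\right)^{2} = 5^{2} = 25$)
$s R + T = 25 \cdot 35 + 1 = 875 + 1 = 876$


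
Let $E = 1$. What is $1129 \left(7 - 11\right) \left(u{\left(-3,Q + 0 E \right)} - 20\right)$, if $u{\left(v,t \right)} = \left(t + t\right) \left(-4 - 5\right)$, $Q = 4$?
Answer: $415472$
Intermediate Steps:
$u{\left(v,t \right)} = - 18 t$ ($u{\left(v,t \right)} = 2 t \left(-9\right) = - 18 t$)
$1129 \left(7 - 11\right) \left(u{\left(-3,Q + 0 E \right)} - 20\right) = 1129 \left(7 - 11\right) \left(- 18 \left(4 + 0 \cdot 1\right) - 20\right) = 1129 \left(- 4 \left(- 18 \left(4 + 0\right) - 20\right)\right) = 1129 \left(- 4 \left(\left(-18\right) 4 - 20\right)\right) = 1129 \left(- 4 \left(-72 - 20\right)\right) = 1129 \left(\left(-4\right) \left(-92\right)\right) = 1129 \cdot 368 = 415472$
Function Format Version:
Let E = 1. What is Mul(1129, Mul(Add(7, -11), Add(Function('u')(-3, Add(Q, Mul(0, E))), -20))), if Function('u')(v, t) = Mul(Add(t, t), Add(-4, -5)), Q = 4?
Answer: 415472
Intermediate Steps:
Function('u')(v, t) = Mul(-18, t) (Function('u')(v, t) = Mul(Mul(2, t), -9) = Mul(-18, t))
Mul(1129, Mul(Add(7, -11), Add(Function('u')(-3, Add(Q, Mul(0, E))), -20))) = Mul(1129, Mul(Add(7, -11), Add(Mul(-18, Add(4, Mul(0, 1))), -20))) = Mul(1129, Mul(-4, Add(Mul(-18, Add(4, 0)), -20))) = Mul(1129, Mul(-4, Add(Mul(-18, 4), -20))) = Mul(1129, Mul(-4, Add(-72, -20))) = Mul(1129, Mul(-4, -92)) = Mul(1129, 368) = 415472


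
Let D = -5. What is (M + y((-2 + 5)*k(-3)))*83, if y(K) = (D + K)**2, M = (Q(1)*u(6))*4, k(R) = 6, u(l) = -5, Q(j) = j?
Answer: 12367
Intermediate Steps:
M = -20 (M = (1*(-5))*4 = -5*4 = -20)
y(K) = (-5 + K)**2
(M + y((-2 + 5)*k(-3)))*83 = (-20 + (-5 + (-2 + 5)*6)**2)*83 = (-20 + (-5 + 3*6)**2)*83 = (-20 + (-5 + 18)**2)*83 = (-20 + 13**2)*83 = (-20 + 169)*83 = 149*83 = 12367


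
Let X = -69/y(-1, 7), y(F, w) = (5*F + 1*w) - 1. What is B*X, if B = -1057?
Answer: 72933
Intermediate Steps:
y(F, w) = -1 + w + 5*F (y(F, w) = (5*F + w) - 1 = (w + 5*F) - 1 = -1 + w + 5*F)
X = -69 (X = -69/(-1 + 7 + 5*(-1)) = -69/(-1 + 7 - 5) = -69/1 = -69*1 = -69)
B*X = -1057*(-69) = 72933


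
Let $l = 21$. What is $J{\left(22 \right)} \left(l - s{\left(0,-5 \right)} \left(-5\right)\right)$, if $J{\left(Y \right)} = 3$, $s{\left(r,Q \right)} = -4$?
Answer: $3$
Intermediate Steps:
$J{\left(22 \right)} \left(l - s{\left(0,-5 \right)} \left(-5\right)\right) = 3 \left(21 - \left(-4\right) \left(-5\right)\right) = 3 \left(21 - 20\right) = 3 \cdot 1 = 3$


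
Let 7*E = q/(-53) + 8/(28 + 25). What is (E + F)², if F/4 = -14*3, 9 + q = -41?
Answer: 3877552900/137641 ≈ 28172.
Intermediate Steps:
q = -50 (q = -9 - 41 = -50)
F = -168 (F = 4*(-14*3) = 4*(-42) = -168)
E = 58/371 (E = (-50/(-53) + 8/(28 + 25))/7 = (-50*(-1/53) + 8/53)/7 = (50/53 + 8*(1/53))/7 = (50/53 + 8/53)/7 = (⅐)*(58/53) = 58/371 ≈ 0.15633)
(E + F)² = (58/371 - 168)² = (-62270/371)² = 3877552900/137641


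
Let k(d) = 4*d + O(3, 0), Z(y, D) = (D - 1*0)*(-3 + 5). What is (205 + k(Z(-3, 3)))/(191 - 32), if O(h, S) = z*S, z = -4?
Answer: 229/159 ≈ 1.4403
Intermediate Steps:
Z(y, D) = 2*D (Z(y, D) = (D + 0)*2 = D*2 = 2*D)
O(h, S) = -4*S
k(d) = 4*d (k(d) = 4*d - 4*0 = 4*d + 0 = 4*d)
(205 + k(Z(-3, 3)))/(191 - 32) = (205 + 4*(2*3))/(191 - 32) = (205 + 4*6)/159 = (205 + 24)*(1/159) = 229*(1/159) = 229/159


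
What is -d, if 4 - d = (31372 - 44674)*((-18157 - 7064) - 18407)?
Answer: 580339652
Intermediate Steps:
d = -580339652 (d = 4 - (31372 - 44674)*((-18157 - 7064) - 18407) = 4 - (-13302)*(-25221 - 18407) = 4 - (-13302)*(-43628) = 4 - 1*580339656 = 4 - 580339656 = -580339652)
-d = -1*(-580339652) = 580339652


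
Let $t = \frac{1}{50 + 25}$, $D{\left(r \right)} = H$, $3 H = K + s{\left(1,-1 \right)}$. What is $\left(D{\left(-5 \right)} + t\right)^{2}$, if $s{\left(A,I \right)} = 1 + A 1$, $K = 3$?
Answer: $\frac{1764}{625} \approx 2.8224$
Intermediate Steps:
$s{\left(A,I \right)} = 1 + A$
$H = \frac{5}{3}$ ($H = \frac{3 + \left(1 + 1\right)}{3} = \frac{3 + 2}{3} = \frac{1}{3} \cdot 5 = \frac{5}{3} \approx 1.6667$)
$D{\left(r \right)} = \frac{5}{3}$
$t = \frac{1}{75} \approx 0.013333$
$\left(D{\left(-5 \right)} + t\right)^{2} = \left(\frac{5}{3} + \frac{1}{75}\right)^{2} = \left(\frac{42}{25}\right)^{2} = \frac{1764}{625}$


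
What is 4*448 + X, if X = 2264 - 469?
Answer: 3587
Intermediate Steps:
X = 1795
4*448 + X = 4*448 + 1795 = 1792 + 1795 = 3587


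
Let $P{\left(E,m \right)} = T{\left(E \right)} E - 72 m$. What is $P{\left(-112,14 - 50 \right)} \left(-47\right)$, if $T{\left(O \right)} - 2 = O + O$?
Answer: $-1290432$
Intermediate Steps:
$T{\left(O \right)} = 2 + 2 O$ ($T{\left(O \right)} = 2 + \left(O + O\right) = 2 + 2 O$)
$P{\left(E,m \right)} = - 72 m + E \left(2 + 2 E\right)$ ($P{\left(E,m \right)} = \left(2 + 2 E\right) E - 72 m = E \left(2 + 2 E\right) - 72 m = - 72 m + E \left(2 + 2 E\right)$)
$P{\left(-112,14 - 50 \right)} \left(-47\right) = \left(- 72 \left(14 - 50\right) + 2 \left(-112\right) \left(1 - 112\right)\right) \left(-47\right) = \left(\left(-72\right) \left(-36\right) + 2 \left(-112\right) \left(-111\right)\right) \left(-47\right) = \left(2592 + 24864\right) \left(-47\right) = 27456 \left(-47\right) = -1290432$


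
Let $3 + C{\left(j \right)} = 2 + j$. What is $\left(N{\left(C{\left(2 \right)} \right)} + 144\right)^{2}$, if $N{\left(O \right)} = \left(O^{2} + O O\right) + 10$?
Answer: $24336$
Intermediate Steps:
$C{\left(j \right)} = -1 + j$ ($C{\left(j \right)} = -3 + \left(2 + j\right) = -1 + j$)
$N{\left(O \right)} = 10 + 2 O^{2}$ ($N{\left(O \right)} = \left(O^{2} + O^{2}\right) + 10 = 2 O^{2} + 10 = 10 + 2 O^{2}$)
$\left(N{\left(C{\left(2 \right)} \right)} + 144\right)^{2} = \left(\left(10 + 2 \left(-1 + 2\right)^{2}\right) + 144\right)^{2} = \left(\left(10 + 2 \cdot 1^{2}\right) + 144\right)^{2} = \left(\left(10 + 2 \cdot 1\right) + 144\right)^{2} = \left(\left(10 + 2\right) + 144\right)^{2} = \left(12 + 144\right)^{2} = 156^{2} = 24336$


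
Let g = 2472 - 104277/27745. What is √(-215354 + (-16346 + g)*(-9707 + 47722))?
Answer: I*√16251034501099083/5549 ≈ 22973.0*I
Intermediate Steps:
g = 68481363/27745 (g = 2472 - 104277/27745 = 68481363/27745 ≈ 2468.2)
√(-215354 + (-16346 + g)*(-9707 + 47722)) = √(-215354 + (-16346 + 68481363/27745)*(-9707 + 47722)) = √(-215354 - 385038407/27745*38015) = √(-215354 - 2927447008421/5549) = √(-2928642007767/5549) = I*√16251034501099083/5549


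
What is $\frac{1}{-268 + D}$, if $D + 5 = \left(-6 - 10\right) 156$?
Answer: $- \frac{1}{2769} \approx -0.00036114$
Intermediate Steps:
$D = -2501$ ($D = -5 + \left(-6 - 10\right) 156 = -5 - 2496 = -2501$)
$\frac{1}{-268 + D} = \frac{1}{-268 - 2501} = \frac{1}{-2769} = - \frac{1}{2769}$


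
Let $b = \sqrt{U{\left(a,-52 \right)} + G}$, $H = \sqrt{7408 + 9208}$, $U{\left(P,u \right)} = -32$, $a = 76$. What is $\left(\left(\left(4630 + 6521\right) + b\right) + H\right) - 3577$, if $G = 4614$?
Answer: $7574 + \sqrt{4582} + 2 \sqrt{4154} \approx 7770.6$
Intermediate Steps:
$H = 2 \sqrt{4154}$ ($H = \sqrt{16616} = 2 \sqrt{4154} \approx 128.9$)
$b = \sqrt{4582}$ ($b = \sqrt{-32 + 4614} = \sqrt{4582} \approx 67.69$)
$\left(\left(\left(4630 + 6521\right) + b\right) + H\right) - 3577 = \left(\left(\left(4630 + 6521\right) + \sqrt{4582}\right) + 2 \sqrt{4154}\right) - 3577 = \left(\left(11151 + \sqrt{4582}\right) + 2 \sqrt{4154}\right) - 3577 = \left(11151 + \sqrt{4582} + 2 \sqrt{4154}\right) - 3577 = 7574 + \sqrt{4582} + 2 \sqrt{4154}$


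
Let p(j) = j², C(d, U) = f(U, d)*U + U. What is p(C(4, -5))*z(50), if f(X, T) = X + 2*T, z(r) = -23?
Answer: -9200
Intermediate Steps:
C(d, U) = U + U*(U + 2*d) (C(d, U) = (U + 2*d)*U + U = U*(U + 2*d) + U = U + U*(U + 2*d))
p(C(4, -5))*z(50) = (-5*(1 - 5 + 2*4))²*(-23) = (-5*(1 - 5 + 8))²*(-23) = (-5*4)²*(-23) = (-20)²*(-23) = 400*(-23) = -9200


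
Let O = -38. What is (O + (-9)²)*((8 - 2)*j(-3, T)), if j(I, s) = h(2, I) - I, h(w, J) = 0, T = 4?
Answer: 774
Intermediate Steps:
j(I, s) = -I (j(I, s) = 0 - I = -I)
(O + (-9)²)*((8 - 2)*j(-3, T)) = (-38 + (-9)²)*((8 - 2)*(-1*(-3))) = (-38 + 81)*(6*3) = 43*18 = 774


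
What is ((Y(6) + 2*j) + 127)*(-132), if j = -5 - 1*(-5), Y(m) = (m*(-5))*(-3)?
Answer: -28644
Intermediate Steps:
Y(m) = 15*m (Y(m) = -5*m*(-3) = 15*m)
j = 0 (j = -5 + 5 = 0)
((Y(6) + 2*j) + 127)*(-132) = ((15*6 + 2*0) + 127)*(-132) = ((90 + 0) + 127)*(-132) = (90 + 127)*(-132) = 217*(-132) = -28644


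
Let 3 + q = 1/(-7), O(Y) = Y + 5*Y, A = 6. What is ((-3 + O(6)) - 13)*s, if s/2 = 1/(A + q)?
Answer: 14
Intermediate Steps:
O(Y) = 6*Y
q = -22/7 (q = -3 + 1/(-7) = -3 + 1*(-1/7) = -3 - 1/7 = -22/7 ≈ -3.1429)
s = 7/10 (s = 2/(6 - 22/7) = 2/(20/7) = 2*(7/20) = 7/10 ≈ 0.70000)
((-3 + O(6)) - 13)*s = ((-3 + 6*6) - 13)*(7/10) = ((-3 + 36) - 13)*(7/10) = (33 - 13)*(7/10) = 20*(7/10) = 14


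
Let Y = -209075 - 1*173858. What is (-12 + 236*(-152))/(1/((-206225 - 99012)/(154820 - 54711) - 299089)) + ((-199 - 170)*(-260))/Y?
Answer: 411435378781119372676/38335039697 ≈ 1.0733e+10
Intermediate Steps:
Y = -382933 (Y = -209075 - 173858 = -382933)
(-12 + 236*(-152))/(1/((-206225 - 99012)/(154820 - 54711) - 299089)) + ((-199 - 170)*(-260))/Y = (-12 + 236*(-152))/(1/((-206225 - 99012)/(154820 - 54711) - 299089)) + ((-199 - 170)*(-260))/(-382933) = (-12 - 35872)/(1/(-305237/100109 - 299089)) - 369*(-260)*(-1/382933) = -35884/(1/(-305237*1/100109 - 299089)) + 95940*(-1/382933) = -35884/(1/(-305237/100109 - 299089)) - 95940/382933 = -35884/(1/(-29941805938/100109)) - 95940/382933 = -35884/(-100109/29941805938) - 95940/382933 = -35884*(-29941805938/100109) - 95940/382933 = 1074431764279192/100109 - 95940/382933 = 411435378781119372676/38335039697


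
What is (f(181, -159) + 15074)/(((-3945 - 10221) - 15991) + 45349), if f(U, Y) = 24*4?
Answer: 7585/7596 ≈ 0.99855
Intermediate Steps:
f(U, Y) = 96
(f(181, -159) + 15074)/(((-3945 - 10221) - 15991) + 45349) = (96 + 15074)/(((-3945 - 10221) - 15991) + 45349) = 15170/((-14166 - 15991) + 45349) = 15170/(-30157 + 45349) = 15170/15192 = 15170*(1/15192) = 7585/7596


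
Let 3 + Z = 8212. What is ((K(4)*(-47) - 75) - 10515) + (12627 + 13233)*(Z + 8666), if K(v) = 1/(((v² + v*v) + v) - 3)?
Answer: 14400437983/33 ≈ 4.3638e+8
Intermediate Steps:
Z = 8209 (Z = -3 + 8212 = 8209)
K(v) = 1/(-3 + v + 2*v²) (K(v) = 1/(((v² + v²) + v) - 3) = 1/((2*v² + v) - 3) = 1/((v + 2*v²) - 3) = 1/(-3 + v + 2*v²))
((K(4)*(-47) - 75) - 10515) + (12627 + 13233)*(Z + 8666) = ((-47/(-3 + 4 + 2*4²) - 75) - 10515) + (12627 + 13233)*(8209 + 8666) = ((-47/(-3 + 4 + 2*16) - 75) - 10515) + 25860*16875 = ((-47/(-3 + 4 + 32) - 75) - 10515) + 436387500 = ((-47/33 - 75) - 10515) + 436387500 = (-2522/33 - 10515) + 436387500 = -349517/33 + 436387500 = 14400437983/33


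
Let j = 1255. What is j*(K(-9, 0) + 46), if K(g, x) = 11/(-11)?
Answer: 56475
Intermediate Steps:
K(g, x) = -1 (K(g, x) = 11*(-1/11) = -1)
j*(K(-9, 0) + 46) = 1255*(-1 + 46) = 1255*45 = 56475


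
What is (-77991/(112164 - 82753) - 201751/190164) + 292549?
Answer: 1636180458647611/5592913404 ≈ 2.9255e+5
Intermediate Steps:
(-77991/(112164 - 82753) - 201751/190164) + 292549 = (-77991/29411 - 201751*1/190164) + 292549 = (-77991*1/29411 - 201751/190164) + 292549 = (-77991/29411 - 201751/190164) + 292549 = -20764779185/5592913404 + 292549 = 1636180458647611/5592913404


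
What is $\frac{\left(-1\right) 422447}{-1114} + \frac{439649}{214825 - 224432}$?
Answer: $\frac{3568679343}{10702198} \approx 333.45$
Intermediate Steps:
$\frac{\left(-1\right) 422447}{-1114} + \frac{439649}{214825 - 224432} = \left(-422447\right) \left(- \frac{1}{1114}\right) + \frac{439649}{214825 - 224432} = \frac{422447}{1114} + \frac{439649}{-9607} = \frac{422447}{1114} + 439649 \left(- \frac{1}{9607}\right) = \frac{422447}{1114} - \frac{439649}{9607} = \frac{3568679343}{10702198}$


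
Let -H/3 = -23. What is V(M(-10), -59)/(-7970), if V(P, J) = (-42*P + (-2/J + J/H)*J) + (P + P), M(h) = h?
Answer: -30943/549930 ≈ -0.056267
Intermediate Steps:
H = 69 (H = -3*(-23) = 69)
V(P, J) = -40*P + J*(-2/J + J/69) (V(P, J) = (-42*P + (-2/J + J/69)*J) + (P + P) = (-42*P + (-2/J + J*(1/69))*J) + 2*P = (-42*P + (-2/J + J/69)*J) + 2*P = (-42*P + J*(-2/J + J/69)) + 2*P = -40*P + J*(-2/J + J/69))
V(M(-10), -59)/(-7970) = (-2 - 40*(-10) + (1/69)*(-59)**2)/(-7970) = (-2 + 400 + (1/69)*3481)*(-1/7970) = (-2 + 400 + 3481/69)*(-1/7970) = (30943/69)*(-1/7970) = -30943/549930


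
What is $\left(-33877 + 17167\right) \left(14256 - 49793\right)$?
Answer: $593823270$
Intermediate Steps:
$\left(-33877 + 17167\right) \left(14256 - 49793\right) = \left(-16710\right) \left(-35537\right) = 593823270$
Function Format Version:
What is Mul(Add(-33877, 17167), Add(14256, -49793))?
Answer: 593823270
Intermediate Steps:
Mul(Add(-33877, 17167), Add(14256, -49793)) = Mul(-16710, -35537) = 593823270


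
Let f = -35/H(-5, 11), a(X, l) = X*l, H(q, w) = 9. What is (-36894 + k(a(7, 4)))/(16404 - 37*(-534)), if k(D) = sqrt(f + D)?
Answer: -6149/6027 + sqrt(217)/108486 ≈ -1.0201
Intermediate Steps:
f = -35/9 ≈ -3.8889
k(D) = sqrt(-35/9 + D)
(-36894 + k(a(7, 4)))/(16404 - 37*(-534)) = (-36894 + sqrt(-35 + 9*(7*4))/3)/(16404 - 37*(-534)) = (-36894 + sqrt(-35 + 9*28)/3)/(16404 + 19758) = (-36894 + sqrt(-35 + 252)/3)/36162 = (-36894 + sqrt(217)/3)*(1/36162) = -6149/6027 + sqrt(217)/108486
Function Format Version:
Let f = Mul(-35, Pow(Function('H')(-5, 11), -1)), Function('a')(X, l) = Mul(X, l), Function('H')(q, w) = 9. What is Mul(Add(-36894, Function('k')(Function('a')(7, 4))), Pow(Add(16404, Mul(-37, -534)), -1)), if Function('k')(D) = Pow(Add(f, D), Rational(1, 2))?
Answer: Add(Rational(-6149, 6027), Mul(Rational(1, 108486), Pow(217, Rational(1, 2)))) ≈ -1.0201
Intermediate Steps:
f = Rational(-35, 9) (f = Mul(-35, Pow(9, -1)) = Mul(-35, Rational(1, 9)) = Rational(-35, 9) ≈ -3.8889)
Function('k')(D) = Pow(Add(Rational(-35, 9), D), Rational(1, 2))
Mul(Add(-36894, Function('k')(Function('a')(7, 4))), Pow(Add(16404, Mul(-37, -534)), -1)) = Mul(Add(-36894, Mul(Rational(1, 3), Pow(Add(-35, Mul(9, Mul(7, 4))), Rational(1, 2)))), Pow(Add(16404, Mul(-37, -534)), -1)) = Mul(Add(-36894, Mul(Rational(1, 3), Pow(Add(-35, Mul(9, 28)), Rational(1, 2)))), Pow(Add(16404, 19758), -1)) = Mul(Add(-36894, Mul(Rational(1, 3), Pow(Add(-35, 252), Rational(1, 2)))), Pow(36162, -1)) = Mul(Add(-36894, Mul(Rational(1, 3), Pow(217, Rational(1, 2)))), Rational(1, 36162)) = Add(Rational(-6149, 6027), Mul(Rational(1, 108486), Pow(217, Rational(1, 2))))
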